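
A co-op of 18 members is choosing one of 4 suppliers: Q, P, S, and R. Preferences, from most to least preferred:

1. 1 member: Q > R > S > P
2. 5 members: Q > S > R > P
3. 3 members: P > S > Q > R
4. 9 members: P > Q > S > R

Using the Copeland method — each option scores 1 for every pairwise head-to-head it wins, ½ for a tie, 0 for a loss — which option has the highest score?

P

Q: beats S and R; loses to P → score 2.
P: beats Q, S, and R → score 3.
S: beats R; loses to Q and P → score 1.
R: loses to Q, P, and S → score 0.
P has the best pairwise record.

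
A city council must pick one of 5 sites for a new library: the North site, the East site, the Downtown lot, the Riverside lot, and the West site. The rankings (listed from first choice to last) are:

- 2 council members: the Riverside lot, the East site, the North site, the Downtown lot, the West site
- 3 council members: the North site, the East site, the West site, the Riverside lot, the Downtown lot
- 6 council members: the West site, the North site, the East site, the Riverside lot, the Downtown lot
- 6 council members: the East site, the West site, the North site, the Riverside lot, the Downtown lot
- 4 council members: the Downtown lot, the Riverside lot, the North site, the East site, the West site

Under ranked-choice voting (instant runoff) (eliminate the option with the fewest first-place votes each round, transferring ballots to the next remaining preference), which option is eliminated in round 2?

the North site

Round 1: the North site 3, the East site 6, the Downtown lot 4, the Riverside lot 2, the West site 6. Eliminate the Riverside lot.
Round 2: the North site 3, the East site 8, the Downtown lot 4, the West site 6. Eliminate the North site.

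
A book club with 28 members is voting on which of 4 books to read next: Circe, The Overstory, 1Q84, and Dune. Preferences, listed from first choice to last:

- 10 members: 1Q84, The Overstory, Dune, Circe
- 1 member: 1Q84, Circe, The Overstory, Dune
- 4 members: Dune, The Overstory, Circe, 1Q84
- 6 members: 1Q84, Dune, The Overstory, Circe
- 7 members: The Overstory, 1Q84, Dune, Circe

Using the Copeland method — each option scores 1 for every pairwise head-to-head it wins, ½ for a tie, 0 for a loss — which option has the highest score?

1Q84

Circe: loses to The Overstory, 1Q84, and Dune → score 0.
The Overstory: beats Circe and Dune; loses to 1Q84 → score 2.
1Q84: beats Circe, The Overstory, and Dune → score 3.
Dune: beats Circe; loses to The Overstory and 1Q84 → score 1.
1Q84 has the best pairwise record.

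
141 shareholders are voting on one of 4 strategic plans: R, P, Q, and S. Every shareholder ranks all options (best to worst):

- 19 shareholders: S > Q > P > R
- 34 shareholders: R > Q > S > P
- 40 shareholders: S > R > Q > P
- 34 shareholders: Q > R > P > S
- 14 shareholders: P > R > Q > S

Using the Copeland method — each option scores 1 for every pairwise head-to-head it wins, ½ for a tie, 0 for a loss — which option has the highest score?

R: beats P, Q, and S → score 3.
P: loses to R, Q, and S → score 0.
Q: beats P and S; loses to R → score 2.
S: beats P; loses to R and Q → score 1.
R has the best pairwise record.

R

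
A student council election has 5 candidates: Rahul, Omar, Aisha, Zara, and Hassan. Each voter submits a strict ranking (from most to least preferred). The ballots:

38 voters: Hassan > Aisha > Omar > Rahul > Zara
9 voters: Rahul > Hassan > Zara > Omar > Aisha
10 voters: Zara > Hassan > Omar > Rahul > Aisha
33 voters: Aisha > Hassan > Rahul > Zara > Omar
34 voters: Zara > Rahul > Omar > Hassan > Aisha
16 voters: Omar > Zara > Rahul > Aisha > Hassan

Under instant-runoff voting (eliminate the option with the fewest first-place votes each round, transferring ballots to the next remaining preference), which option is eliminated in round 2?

Omar

Round 1: Rahul 9, Omar 16, Aisha 33, Zara 44, Hassan 38. Eliminate Rahul.
Round 2: Omar 16, Aisha 33, Zara 44, Hassan 47. Eliminate Omar.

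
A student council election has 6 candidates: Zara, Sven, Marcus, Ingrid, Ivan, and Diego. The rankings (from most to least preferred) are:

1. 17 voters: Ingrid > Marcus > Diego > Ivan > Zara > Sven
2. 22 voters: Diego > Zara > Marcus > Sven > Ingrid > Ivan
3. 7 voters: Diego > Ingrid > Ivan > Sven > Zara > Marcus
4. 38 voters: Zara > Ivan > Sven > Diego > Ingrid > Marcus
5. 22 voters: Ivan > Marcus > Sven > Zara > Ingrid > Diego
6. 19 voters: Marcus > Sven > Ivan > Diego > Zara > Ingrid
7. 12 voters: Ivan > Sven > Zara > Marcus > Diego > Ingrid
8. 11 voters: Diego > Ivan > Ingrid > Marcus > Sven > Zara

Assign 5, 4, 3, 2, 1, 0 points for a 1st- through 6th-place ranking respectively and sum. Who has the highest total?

Zara: 17·1 + 22·4 + 7·1 + 38·5 + 22·2 + 19·1 + 12·3 + 11·0 = 401
Sven: 17·0 + 22·2 + 7·2 + 38·3 + 22·3 + 19·4 + 12·4 + 11·1 = 373
Marcus: 17·4 + 22·3 + 7·0 + 38·0 + 22·4 + 19·5 + 12·2 + 11·2 = 363
Ingrid: 17·5 + 22·1 + 7·4 + 38·1 + 22·1 + 19·0 + 12·0 + 11·3 = 228
Ivan: 17·2 + 22·0 + 7·3 + 38·4 + 22·5 + 19·3 + 12·5 + 11·4 = 478
Diego: 17·3 + 22·5 + 7·5 + 38·2 + 22·0 + 19·2 + 12·1 + 11·5 = 377
Ivan has the highest Borda score (478).

Ivan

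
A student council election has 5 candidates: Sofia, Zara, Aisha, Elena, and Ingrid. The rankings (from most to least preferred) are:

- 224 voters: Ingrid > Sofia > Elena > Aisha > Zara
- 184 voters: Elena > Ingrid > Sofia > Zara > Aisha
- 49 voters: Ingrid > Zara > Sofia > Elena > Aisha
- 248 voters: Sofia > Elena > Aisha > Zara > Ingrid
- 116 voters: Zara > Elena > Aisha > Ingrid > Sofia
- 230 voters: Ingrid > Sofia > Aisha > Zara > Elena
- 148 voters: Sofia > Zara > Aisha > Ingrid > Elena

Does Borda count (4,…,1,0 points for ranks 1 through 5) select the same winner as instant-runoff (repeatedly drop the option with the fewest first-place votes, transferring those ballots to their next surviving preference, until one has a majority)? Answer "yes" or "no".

no

Borda — scores: Sofia 3412, Zara 1717, Aisha 1708, Elena 2325, Ingrid 2828. Winner: Sofia.
Instant-runoff — R1 Sofia 396, Zara 116, Aisha 0, Elena 184, Ingrid 503 (Aisha out); R2 Sofia 396, Zara 116, Elena 184, Ingrid 503 (Zara out); R3 Sofia 396, Elena 300, Ingrid 503 (Elena out); R4 Sofia 396, Ingrid 803 (Ingrid winner). Winner: Ingrid.
The two methods disagree.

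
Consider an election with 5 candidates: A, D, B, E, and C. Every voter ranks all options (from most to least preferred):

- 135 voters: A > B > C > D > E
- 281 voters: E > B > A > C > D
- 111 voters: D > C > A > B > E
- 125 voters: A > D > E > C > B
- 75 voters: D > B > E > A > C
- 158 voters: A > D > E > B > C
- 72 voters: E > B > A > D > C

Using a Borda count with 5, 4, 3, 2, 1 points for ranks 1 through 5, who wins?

A: 135·5 + 281·3 + 111·3 + 125·5 + 75·2 + 158·5 + 72·3 = 3632
D: 135·2 + 281·1 + 111·5 + 125·4 + 75·5 + 158·4 + 72·2 = 2757
B: 135·4 + 281·4 + 111·2 + 125·1 + 75·4 + 158·2 + 72·4 = 2915
E: 135·1 + 281·5 + 111·1 + 125·3 + 75·3 + 158·3 + 72·5 = 3085
C: 135·3 + 281·2 + 111·4 + 125·2 + 75·1 + 158·1 + 72·1 = 1966
A has the highest Borda score (3632).

A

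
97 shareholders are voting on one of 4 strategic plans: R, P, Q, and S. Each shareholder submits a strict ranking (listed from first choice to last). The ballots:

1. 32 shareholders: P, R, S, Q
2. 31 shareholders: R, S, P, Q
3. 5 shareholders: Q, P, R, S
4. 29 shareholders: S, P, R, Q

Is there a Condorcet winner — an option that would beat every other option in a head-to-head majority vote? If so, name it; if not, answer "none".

Checking pairwise contests:
P beats R 66–31.
S beats P 60–37.
R beats Q 92–5.
R beats S 68–29.
Every option loses at least one head-to-head, so there is no Condorcet winner.

none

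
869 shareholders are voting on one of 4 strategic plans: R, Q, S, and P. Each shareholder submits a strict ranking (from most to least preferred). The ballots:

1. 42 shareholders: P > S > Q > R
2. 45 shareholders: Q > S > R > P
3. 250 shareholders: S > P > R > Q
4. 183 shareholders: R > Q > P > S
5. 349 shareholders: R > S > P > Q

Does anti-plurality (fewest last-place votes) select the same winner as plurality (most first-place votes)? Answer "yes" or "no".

yes

Anti-plurality — last-place votes: R 42, Q 599, S 183, P 45. Winner: R.
Plurality — first-place votes: R 532, Q 45, S 250, P 42. Winner: R.
The two methods agree.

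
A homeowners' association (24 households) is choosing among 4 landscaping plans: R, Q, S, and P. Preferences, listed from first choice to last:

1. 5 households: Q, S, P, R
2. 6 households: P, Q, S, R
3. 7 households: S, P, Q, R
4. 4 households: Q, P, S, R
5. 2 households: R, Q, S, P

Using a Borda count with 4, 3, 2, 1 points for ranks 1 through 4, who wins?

Q

R: 5·1 + 6·1 + 7·1 + 4·1 + 2·4 = 30
Q: 5·4 + 6·3 + 7·2 + 4·4 + 2·3 = 74
S: 5·3 + 6·2 + 7·4 + 4·2 + 2·2 = 67
P: 5·2 + 6·4 + 7·3 + 4·3 + 2·1 = 69
Q has the highest Borda score (74).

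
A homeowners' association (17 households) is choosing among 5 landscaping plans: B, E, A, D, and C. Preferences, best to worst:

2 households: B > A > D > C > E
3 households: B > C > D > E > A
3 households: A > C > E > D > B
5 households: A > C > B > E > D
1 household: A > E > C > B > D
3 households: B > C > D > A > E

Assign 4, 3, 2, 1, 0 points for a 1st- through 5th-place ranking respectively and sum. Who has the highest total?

B: 2·4 + 3·4 + 3·0 + 5·2 + 1·1 + 3·4 = 43
E: 2·0 + 3·1 + 3·2 + 5·1 + 1·3 + 3·0 = 17
A: 2·3 + 3·0 + 3·4 + 5·4 + 1·4 + 3·1 = 45
D: 2·2 + 3·2 + 3·1 + 5·0 + 1·0 + 3·2 = 19
C: 2·1 + 3·3 + 3·3 + 5·3 + 1·2 + 3·3 = 46
C has the highest Borda score (46).

C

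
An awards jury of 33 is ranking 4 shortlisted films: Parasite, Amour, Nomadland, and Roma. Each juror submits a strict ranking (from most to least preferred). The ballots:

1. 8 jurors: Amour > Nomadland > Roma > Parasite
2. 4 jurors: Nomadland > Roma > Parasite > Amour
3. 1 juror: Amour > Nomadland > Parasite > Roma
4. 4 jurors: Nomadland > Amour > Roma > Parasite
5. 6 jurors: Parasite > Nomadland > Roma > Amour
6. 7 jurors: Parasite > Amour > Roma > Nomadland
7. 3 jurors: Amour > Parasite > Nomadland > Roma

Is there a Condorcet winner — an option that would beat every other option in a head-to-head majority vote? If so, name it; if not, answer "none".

Checking pairwise contests:
Nomadland beats Parasite 17–16.
Parasite beats Amour 17–16.
Amour beats Nomadland 19–14.
Parasite beats Roma 17–16.
Every option loses at least one head-to-head, so there is no Condorcet winner.

none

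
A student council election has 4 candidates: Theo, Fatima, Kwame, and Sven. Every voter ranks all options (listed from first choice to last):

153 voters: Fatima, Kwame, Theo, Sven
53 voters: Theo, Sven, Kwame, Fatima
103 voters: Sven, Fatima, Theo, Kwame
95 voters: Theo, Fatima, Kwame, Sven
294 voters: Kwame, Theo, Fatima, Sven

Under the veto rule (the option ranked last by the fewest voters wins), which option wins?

Last-place votes: Theo 0, Fatima 53, Kwame 103, Sven 542.
Theo is ranked last by the fewest voters, so Theo wins.

Theo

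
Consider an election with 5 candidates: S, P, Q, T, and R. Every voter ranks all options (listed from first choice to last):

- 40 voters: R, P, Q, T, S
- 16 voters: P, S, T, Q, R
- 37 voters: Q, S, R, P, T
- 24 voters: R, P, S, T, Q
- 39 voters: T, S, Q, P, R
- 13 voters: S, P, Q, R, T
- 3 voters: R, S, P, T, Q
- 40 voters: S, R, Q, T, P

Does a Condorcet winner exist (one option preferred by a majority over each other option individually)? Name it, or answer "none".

S vs P: 132–80 for S.
S vs Q: 135–77 for S.
S vs T: 133–79 for S.
S vs R: 145–67 for S.
S beats every other option head-to-head.

S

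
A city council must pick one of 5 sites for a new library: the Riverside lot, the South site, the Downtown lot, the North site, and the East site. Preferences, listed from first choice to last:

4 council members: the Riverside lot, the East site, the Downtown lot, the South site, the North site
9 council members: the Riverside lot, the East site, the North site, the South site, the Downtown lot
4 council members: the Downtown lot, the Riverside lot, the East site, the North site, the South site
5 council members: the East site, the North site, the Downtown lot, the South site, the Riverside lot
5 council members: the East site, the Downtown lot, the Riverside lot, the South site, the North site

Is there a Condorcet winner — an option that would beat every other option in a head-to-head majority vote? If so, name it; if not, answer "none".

Checking pairwise contests:
the Downtown lot beats the Riverside lot 14–13.
the Riverside lot beats the South site 22–5.
the North site beats the Downtown lot 14–13.
the Riverside lot beats the North site 22–5.
the Riverside lot beats the East site 17–10.
Every option loses at least one head-to-head, so there is no Condorcet winner.

none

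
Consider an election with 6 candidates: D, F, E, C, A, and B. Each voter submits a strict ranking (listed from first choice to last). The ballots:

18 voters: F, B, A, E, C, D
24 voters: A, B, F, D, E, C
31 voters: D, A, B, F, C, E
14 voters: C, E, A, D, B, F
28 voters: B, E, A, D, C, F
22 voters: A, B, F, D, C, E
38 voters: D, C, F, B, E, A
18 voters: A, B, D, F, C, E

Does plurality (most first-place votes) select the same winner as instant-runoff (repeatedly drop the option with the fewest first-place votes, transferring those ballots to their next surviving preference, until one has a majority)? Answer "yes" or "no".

Plurality — first-place votes: D 69, F 18, E 0, C 14, A 64, B 28. Winner: D.
Instant-runoff — R1 D 69, F 18, E 0, C 14, A 64, B 28 (E out); R2 D 69, F 18, C 14, A 64, B 28 (C out); R3 D 69, F 18, A 78, B 28 (F out); R4 D 69, A 78, B 46 (B out); R5 D 69, A 124 (A winner). Winner: A.
The two methods disagree.

no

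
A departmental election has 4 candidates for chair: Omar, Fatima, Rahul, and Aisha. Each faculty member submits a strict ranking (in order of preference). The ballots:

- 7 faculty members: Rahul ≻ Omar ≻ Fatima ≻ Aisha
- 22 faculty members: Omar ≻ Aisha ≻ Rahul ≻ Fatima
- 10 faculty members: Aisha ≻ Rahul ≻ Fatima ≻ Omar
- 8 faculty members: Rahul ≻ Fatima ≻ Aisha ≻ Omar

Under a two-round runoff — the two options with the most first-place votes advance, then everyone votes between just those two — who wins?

Rahul

Round 1 first-place votes: Omar 22, Fatima 0, Rahul 15, Aisha 10.
Omar and Rahul advance.
Runoff: Omar is preferred to Rahul by 22 voters; Rahul by 25.
Rahul wins the runoff.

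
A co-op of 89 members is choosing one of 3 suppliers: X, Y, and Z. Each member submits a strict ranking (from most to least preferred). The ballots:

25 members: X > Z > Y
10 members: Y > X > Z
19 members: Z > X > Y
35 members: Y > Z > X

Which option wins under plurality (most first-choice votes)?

First-place votes: X 25, Y 45, Z 19.
Y has the most first-place votes.

Y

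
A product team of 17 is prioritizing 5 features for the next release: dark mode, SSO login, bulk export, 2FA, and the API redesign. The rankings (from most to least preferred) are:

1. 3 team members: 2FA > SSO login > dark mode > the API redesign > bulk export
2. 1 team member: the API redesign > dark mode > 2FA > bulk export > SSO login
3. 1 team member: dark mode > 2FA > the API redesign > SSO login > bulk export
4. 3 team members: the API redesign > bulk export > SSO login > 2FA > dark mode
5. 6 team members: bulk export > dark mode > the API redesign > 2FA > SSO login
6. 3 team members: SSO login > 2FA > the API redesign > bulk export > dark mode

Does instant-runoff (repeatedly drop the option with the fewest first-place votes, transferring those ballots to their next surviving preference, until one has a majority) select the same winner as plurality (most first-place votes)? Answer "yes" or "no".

yes

Instant-runoff — R1 dark mode 1, SSO login 3, bulk export 6, 2FA 3, the API redesign 4 (dark mode out); R2 SSO login 3, bulk export 6, 2FA 4, the API redesign 4 (SSO login out); R3 bulk export 6, 2FA 7, the API redesign 4 (the API redesign out); R4 bulk export 9, 2FA 8 (bulk export winner). Winner: bulk export.
Plurality — first-place votes: dark mode 1, SSO login 3, bulk export 6, 2FA 3, the API redesign 4. Winner: bulk export.
The two methods agree.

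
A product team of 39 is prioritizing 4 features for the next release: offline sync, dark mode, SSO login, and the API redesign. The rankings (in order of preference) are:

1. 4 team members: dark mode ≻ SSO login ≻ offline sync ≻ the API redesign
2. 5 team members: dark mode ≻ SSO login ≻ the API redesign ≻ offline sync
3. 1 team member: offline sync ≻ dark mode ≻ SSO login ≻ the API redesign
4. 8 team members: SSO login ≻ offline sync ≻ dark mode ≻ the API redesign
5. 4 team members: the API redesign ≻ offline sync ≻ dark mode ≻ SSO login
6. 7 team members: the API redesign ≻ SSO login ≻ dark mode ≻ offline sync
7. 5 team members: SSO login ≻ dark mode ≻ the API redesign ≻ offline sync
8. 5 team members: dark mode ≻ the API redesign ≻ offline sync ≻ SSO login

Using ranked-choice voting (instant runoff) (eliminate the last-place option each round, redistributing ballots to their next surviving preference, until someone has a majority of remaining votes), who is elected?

SSO login

Round 1: offline sync 1, dark mode 14, SSO login 13, the API redesign 11. Eliminate offline sync.
Round 2: dark mode 15, SSO login 13, the API redesign 11. Eliminate the API redesign.
Round 3: dark mode 19, SSO login 20. SSO login has a majority.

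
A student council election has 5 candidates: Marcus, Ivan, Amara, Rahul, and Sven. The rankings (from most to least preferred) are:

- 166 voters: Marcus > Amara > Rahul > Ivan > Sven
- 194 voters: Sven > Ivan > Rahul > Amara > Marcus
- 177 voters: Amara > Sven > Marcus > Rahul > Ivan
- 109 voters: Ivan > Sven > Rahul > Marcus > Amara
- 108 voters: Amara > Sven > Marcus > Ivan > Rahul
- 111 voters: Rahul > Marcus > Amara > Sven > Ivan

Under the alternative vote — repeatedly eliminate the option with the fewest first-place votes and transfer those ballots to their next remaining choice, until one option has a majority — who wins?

Round 1: Marcus 166, Ivan 109, Amara 285, Rahul 111, Sven 194. Eliminate Ivan.
Round 2: Marcus 166, Amara 285, Rahul 111, Sven 303. Eliminate Rahul.
Round 3: Marcus 277, Amara 285, Sven 303. Eliminate Marcus.
Round 4: Amara 562, Sven 303. Amara has a majority.

Amara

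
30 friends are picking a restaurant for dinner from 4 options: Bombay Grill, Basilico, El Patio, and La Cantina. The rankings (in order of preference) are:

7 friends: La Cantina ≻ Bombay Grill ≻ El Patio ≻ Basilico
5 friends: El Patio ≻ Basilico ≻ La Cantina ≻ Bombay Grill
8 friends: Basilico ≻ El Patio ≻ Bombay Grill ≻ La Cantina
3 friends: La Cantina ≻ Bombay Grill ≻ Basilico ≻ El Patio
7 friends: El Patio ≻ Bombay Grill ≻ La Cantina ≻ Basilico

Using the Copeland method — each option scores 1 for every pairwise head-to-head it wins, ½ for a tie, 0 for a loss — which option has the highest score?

El Patio

Bombay Grill: beats Basilico; ties La Cantina; loses to El Patio → score 1.5.
Basilico: loses to Bombay Grill, El Patio, and La Cantina → score 0.
El Patio: beats Bombay Grill, Basilico, and La Cantina → score 3.
La Cantina: beats Basilico; ties Bombay Grill; loses to El Patio → score 1.5.
El Patio has the best pairwise record.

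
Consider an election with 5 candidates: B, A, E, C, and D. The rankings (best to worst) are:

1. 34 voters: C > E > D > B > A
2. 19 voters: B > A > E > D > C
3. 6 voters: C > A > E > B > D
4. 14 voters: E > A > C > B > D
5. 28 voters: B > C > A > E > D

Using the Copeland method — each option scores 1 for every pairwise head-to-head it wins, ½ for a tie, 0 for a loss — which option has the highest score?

B: beats A and D; loses to E and C → score 2.
A: beats E and D; loses to B and C → score 2.
E: beats B and D; loses to A and C → score 2.
C: beats B, A, E, and D → score 4.
D: loses to B, A, E, and C → score 0.
C has the best pairwise record.

C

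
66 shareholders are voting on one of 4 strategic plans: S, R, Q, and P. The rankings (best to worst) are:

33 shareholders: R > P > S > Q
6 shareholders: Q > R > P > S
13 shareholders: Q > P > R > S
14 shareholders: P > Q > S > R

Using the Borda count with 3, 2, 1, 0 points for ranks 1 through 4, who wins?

P

S: 33·1 + 6·0 + 13·0 + 14·1 = 47
R: 33·3 + 6·2 + 13·1 + 14·0 = 124
Q: 33·0 + 6·3 + 13·3 + 14·2 = 85
P: 33·2 + 6·1 + 13·2 + 14·3 = 140
P has the highest Borda score (140).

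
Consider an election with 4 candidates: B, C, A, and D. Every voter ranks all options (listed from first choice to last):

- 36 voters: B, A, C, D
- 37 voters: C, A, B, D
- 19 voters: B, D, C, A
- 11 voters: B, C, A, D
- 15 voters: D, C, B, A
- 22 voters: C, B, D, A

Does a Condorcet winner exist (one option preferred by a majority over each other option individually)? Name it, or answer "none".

C vs B: 74–66 for C.
C vs A: 104–36 for C.
C vs D: 106–34 for C.
C beats every other option head-to-head.

C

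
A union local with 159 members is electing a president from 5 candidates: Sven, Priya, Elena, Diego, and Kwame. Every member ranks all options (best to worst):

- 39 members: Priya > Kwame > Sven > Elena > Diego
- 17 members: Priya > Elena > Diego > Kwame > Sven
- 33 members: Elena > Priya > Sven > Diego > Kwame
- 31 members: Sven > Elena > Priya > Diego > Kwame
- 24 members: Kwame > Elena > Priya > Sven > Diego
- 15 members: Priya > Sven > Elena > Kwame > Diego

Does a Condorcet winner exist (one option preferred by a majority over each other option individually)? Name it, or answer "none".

none

Checking pairwise contests:
Priya beats Sven 128–31.
Elena beats Priya 88–71.
Sven beats Elena 85–74.
Sven beats Diego 142–17.
Priya beats Kwame 135–24.
Every option loses at least one head-to-head, so there is no Condorcet winner.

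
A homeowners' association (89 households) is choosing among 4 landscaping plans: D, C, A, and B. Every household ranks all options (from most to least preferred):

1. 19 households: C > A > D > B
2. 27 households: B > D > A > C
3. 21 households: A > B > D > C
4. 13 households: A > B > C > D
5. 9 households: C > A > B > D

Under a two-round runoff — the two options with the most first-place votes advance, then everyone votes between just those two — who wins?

A

Round 1 first-place votes: D 0, C 28, A 34, B 27.
A and C advance.
Runoff: A is preferred to C by 61 voters; C by 28.
A wins the runoff.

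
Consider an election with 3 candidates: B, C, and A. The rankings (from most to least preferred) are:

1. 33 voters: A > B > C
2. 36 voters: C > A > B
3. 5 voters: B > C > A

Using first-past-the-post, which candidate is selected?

C

First-place votes: B 5, C 36, A 33.
C has the most first-place votes.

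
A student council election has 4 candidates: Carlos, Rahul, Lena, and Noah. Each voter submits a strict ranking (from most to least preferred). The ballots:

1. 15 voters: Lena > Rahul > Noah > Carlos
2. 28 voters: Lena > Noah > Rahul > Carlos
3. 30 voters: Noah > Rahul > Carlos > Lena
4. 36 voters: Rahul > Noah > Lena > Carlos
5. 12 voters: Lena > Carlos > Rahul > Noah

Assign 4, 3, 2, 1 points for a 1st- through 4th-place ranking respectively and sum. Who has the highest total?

Carlos: 15·1 + 28·1 + 30·2 + 36·1 + 12·3 = 175
Rahul: 15·3 + 28·2 + 30·3 + 36·4 + 12·2 = 359
Lena: 15·4 + 28·4 + 30·1 + 36·2 + 12·4 = 322
Noah: 15·2 + 28·3 + 30·4 + 36·3 + 12·1 = 354
Rahul has the highest Borda score (359).

Rahul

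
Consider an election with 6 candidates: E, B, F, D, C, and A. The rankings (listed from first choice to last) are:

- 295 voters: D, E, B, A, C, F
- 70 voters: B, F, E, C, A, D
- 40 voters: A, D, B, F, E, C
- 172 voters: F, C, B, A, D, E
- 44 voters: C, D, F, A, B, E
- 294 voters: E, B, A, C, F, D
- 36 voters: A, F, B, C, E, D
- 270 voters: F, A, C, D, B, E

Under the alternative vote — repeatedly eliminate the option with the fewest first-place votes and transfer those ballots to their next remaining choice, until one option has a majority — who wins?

Round 1: E 294, B 70, F 442, D 295, C 44, A 76. Eliminate C.
Round 2: E 294, B 70, F 442, D 339, A 76. Eliminate B.
Round 3: E 294, F 512, D 339, A 76. Eliminate A.
Round 4: E 294, F 548, D 379. Eliminate E.
Round 5: F 842, D 379. F has a majority.

F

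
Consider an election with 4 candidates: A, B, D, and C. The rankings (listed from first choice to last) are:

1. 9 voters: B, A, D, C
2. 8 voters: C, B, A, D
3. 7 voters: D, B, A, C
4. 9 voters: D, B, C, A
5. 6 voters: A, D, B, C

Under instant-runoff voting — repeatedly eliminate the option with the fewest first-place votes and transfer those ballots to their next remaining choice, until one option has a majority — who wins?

Round 1: A 6, B 9, D 16, C 8. Eliminate A.
Round 2: B 9, D 22, C 8. D has a majority.

D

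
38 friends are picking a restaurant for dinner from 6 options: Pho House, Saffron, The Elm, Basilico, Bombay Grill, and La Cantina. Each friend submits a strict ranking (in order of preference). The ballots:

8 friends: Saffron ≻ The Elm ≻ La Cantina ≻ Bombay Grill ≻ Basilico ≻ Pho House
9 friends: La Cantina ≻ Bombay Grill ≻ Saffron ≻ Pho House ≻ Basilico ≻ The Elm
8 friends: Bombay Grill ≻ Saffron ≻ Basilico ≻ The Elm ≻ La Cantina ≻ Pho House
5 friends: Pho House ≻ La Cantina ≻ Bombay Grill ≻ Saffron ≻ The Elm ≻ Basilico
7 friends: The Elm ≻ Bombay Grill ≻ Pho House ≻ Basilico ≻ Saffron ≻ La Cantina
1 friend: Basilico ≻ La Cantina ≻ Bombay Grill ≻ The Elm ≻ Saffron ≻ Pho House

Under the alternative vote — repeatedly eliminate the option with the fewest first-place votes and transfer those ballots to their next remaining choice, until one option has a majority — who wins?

Round 1: Pho House 5, Saffron 8, The Elm 7, Basilico 1, Bombay Grill 8, La Cantina 9. Eliminate Basilico.
Round 2: Pho House 5, Saffron 8, The Elm 7, Bombay Grill 8, La Cantina 10. Eliminate Pho House.
Round 3: Saffron 8, The Elm 7, Bombay Grill 8, La Cantina 15. Eliminate The Elm.
Round 4: Saffron 8, Bombay Grill 15, La Cantina 15. Eliminate Saffron.
Round 5: Bombay Grill 15, La Cantina 23. La Cantina has a majority.

La Cantina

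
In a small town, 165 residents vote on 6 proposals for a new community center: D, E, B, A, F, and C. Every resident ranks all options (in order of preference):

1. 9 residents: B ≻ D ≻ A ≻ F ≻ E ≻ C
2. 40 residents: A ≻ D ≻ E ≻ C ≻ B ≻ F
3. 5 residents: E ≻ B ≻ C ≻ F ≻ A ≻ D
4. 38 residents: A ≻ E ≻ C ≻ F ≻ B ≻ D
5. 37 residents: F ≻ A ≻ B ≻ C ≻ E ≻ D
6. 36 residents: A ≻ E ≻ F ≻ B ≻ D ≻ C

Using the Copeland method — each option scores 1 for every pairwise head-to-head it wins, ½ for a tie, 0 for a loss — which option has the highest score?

D: beats C; loses to E, B, A, and F → score 1.
E: beats D, B, F, and C; loses to A → score 4.
B: beats D and C; loses to E, A, and F → score 2.
A: beats D, E, B, F, and C → score 5.
F: beats D and B; loses to E, A, and C → score 2.
C: beats F; loses to D, E, B, and A → score 1.
A has the best pairwise record.

A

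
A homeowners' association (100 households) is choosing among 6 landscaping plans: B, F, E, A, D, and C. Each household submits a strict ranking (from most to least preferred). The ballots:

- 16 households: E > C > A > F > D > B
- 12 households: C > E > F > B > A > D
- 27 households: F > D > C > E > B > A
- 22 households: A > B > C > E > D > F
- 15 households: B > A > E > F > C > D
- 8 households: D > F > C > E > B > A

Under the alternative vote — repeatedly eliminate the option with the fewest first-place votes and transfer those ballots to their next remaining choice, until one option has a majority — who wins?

Round 1: B 15, F 27, E 16, A 22, D 8, C 12. Eliminate D.
Round 2: B 15, F 35, E 16, A 22, C 12. Eliminate C.
Round 3: B 15, F 35, E 28, A 22. Eliminate B.
Round 4: F 35, E 28, A 37. Eliminate E.
Round 5: F 47, A 53. A has a majority.

A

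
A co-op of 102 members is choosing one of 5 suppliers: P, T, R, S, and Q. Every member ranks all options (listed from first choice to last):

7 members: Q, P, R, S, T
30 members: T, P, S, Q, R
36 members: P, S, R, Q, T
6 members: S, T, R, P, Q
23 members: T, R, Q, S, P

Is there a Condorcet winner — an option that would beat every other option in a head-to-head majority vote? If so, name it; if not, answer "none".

T

T vs P: 59–43 for T.
T vs R: 59–43 for T.
T vs S: 53–49 for T.
T vs Q: 59–43 for T.
T beats every other option head-to-head.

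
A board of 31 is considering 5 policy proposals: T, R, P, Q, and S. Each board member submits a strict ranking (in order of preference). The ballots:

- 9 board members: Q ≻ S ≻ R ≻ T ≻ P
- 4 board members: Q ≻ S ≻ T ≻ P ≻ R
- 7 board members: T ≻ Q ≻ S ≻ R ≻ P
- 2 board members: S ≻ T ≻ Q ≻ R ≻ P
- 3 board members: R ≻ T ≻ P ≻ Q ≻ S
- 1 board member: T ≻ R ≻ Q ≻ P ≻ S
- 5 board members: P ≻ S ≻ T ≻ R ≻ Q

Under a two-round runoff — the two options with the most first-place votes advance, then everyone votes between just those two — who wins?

T

Round 1 first-place votes: T 8, R 3, P 5, Q 13, S 2.
Q and T advance.
Runoff: Q is preferred to T by 13 voters; T by 18.
T wins the runoff.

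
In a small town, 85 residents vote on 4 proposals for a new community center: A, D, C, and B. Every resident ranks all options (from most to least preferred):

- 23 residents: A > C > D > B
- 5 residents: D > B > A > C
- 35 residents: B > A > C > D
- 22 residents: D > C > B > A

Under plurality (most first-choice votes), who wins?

B

First-place votes: A 23, D 27, C 0, B 35.
B has the most first-place votes.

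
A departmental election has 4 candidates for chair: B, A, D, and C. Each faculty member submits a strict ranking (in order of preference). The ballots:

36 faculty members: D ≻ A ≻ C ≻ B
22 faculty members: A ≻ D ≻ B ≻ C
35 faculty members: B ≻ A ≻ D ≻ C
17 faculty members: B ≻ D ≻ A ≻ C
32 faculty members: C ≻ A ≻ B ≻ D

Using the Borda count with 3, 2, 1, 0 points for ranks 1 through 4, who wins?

A

B: 36·0 + 22·1 + 35·3 + 17·3 + 32·1 = 210
A: 36·2 + 22·3 + 35·2 + 17·1 + 32·2 = 289
D: 36·3 + 22·2 + 35·1 + 17·2 + 32·0 = 221
C: 36·1 + 22·0 + 35·0 + 17·0 + 32·3 = 132
A has the highest Borda score (289).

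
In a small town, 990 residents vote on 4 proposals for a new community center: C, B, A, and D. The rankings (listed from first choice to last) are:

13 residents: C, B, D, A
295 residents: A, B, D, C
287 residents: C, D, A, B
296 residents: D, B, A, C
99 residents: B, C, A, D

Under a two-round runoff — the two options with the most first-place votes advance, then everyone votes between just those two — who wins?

Round 1 first-place votes: C 300, B 99, A 295, D 296.
C and D advance.
Runoff: C is preferred to D by 399 voters; D by 591.
D wins the runoff.

D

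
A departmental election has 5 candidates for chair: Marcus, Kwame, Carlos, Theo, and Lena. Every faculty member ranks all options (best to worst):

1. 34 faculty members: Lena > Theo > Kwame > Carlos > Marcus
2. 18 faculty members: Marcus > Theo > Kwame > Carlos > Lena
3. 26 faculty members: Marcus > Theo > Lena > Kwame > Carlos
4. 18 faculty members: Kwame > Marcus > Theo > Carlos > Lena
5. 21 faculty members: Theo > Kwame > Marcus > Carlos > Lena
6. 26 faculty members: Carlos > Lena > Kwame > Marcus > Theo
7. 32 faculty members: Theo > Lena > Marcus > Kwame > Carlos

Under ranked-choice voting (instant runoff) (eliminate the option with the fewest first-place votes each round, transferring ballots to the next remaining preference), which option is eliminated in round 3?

Theo

Round 1: Marcus 44, Kwame 18, Carlos 26, Theo 53, Lena 34. Eliminate Kwame.
Round 2: Marcus 62, Carlos 26, Theo 53, Lena 34. Eliminate Carlos.
Round 3: Marcus 62, Theo 53, Lena 60. Eliminate Theo.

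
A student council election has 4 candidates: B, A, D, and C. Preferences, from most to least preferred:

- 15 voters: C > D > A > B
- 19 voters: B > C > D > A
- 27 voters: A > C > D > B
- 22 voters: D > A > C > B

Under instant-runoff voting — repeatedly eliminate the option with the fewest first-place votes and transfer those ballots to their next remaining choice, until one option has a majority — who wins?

D

Round 1: B 19, A 27, D 22, C 15. Eliminate C.
Round 2: B 19, A 27, D 37. Eliminate B.
Round 3: A 27, D 56. D has a majority.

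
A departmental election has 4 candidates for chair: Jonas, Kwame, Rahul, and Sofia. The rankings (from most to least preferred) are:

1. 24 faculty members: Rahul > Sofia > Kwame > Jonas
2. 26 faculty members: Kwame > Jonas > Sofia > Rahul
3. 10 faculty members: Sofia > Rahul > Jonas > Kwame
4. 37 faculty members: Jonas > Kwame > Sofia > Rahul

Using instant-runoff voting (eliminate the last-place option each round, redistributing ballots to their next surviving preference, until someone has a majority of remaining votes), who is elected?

Jonas

Round 1: Jonas 37, Kwame 26, Rahul 24, Sofia 10. Eliminate Sofia.
Round 2: Jonas 37, Kwame 26, Rahul 34. Eliminate Kwame.
Round 3: Jonas 63, Rahul 34. Jonas has a majority.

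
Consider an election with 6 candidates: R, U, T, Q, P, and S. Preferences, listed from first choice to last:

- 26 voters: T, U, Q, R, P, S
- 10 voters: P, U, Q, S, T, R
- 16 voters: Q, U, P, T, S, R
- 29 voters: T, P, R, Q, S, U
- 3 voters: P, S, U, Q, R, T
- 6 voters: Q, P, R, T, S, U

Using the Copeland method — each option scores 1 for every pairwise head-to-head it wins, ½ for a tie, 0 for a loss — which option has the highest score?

R: beats S; loses to U, T, Q, and P → score 1.
U: beats R and S; loses to T, Q, and P → score 2.
T: beats R, U, Q, P, and S → score 5.
Q: beats R, U, P, and S; loses to T → score 4.
P: beats R, U, and S; loses to T and Q → score 3.
S: loses to R, U, T, Q, and P → score 0.
T has the best pairwise record.

T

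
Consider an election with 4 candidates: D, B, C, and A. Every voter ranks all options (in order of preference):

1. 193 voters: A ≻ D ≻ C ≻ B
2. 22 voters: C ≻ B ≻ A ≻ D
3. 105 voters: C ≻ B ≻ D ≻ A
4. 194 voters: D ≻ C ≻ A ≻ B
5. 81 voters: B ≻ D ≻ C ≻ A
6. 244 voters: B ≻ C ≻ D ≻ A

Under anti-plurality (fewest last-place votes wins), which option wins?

C

Last-place votes: D 22, B 387, C 0, A 430.
C is ranked last by the fewest voters, so C wins.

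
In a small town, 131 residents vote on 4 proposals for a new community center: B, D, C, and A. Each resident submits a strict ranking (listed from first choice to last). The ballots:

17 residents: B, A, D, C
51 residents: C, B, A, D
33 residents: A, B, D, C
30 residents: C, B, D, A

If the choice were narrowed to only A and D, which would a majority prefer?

Voters preferring A to D: 101; preferring D to A: 30.
A wins the head-to-head.

A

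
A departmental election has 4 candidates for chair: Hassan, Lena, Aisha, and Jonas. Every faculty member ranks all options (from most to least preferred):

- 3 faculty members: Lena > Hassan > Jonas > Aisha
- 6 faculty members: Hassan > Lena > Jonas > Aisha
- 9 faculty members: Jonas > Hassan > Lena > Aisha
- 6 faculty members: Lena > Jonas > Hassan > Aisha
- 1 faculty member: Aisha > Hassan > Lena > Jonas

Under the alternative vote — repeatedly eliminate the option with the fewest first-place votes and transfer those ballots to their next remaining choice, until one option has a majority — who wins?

Lena

Round 1: Hassan 6, Lena 9, Aisha 1, Jonas 9. Eliminate Aisha.
Round 2: Hassan 7, Lena 9, Jonas 9. Eliminate Hassan.
Round 3: Lena 16, Jonas 9. Lena has a majority.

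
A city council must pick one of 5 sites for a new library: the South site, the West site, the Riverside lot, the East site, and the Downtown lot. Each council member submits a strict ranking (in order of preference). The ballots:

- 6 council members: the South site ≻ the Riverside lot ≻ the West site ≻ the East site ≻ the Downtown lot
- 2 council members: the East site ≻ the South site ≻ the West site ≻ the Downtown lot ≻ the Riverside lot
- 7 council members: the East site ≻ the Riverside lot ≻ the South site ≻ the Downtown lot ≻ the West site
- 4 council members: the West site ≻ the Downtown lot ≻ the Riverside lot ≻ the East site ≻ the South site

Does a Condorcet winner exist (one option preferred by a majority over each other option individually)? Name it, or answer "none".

the Riverside lot vs the South site: 11–8 for the Riverside lot.
the Riverside lot vs the West site: 13–6 for the Riverside lot.
the Riverside lot vs the East site: 10–9 for the Riverside lot.
the Riverside lot vs the Downtown lot: 13–6 for the Riverside lot.
the Riverside lot beats every other option head-to-head.

the Riverside lot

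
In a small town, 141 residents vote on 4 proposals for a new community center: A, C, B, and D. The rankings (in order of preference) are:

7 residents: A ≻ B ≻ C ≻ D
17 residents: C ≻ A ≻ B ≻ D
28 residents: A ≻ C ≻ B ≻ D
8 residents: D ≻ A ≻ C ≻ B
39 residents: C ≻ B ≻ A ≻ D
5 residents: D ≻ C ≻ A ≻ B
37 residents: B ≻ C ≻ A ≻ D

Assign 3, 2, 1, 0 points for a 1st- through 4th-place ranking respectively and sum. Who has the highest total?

C

A: 7·3 + 17·2 + 28·3 + 8·2 + 39·1 + 5·1 + 37·1 = 236
C: 7·1 + 17·3 + 28·2 + 8·1 + 39·3 + 5·2 + 37·2 = 323
B: 7·2 + 17·1 + 28·1 + 8·0 + 39·2 + 5·0 + 37·3 = 248
D: 7·0 + 17·0 + 28·0 + 8·3 + 39·0 + 5·3 + 37·0 = 39
C has the highest Borda score (323).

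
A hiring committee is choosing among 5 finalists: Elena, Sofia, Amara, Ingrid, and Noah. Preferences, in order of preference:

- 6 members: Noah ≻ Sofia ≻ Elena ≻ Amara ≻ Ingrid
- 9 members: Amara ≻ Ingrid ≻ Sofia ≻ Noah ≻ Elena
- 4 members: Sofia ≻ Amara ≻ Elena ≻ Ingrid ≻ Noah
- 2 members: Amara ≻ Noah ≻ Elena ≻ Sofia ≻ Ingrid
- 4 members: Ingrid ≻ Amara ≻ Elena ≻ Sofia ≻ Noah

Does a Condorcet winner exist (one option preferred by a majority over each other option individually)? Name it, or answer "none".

Amara vs Elena: 19–6 for Amara.
Amara vs Sofia: 15–10 for Amara.
Amara vs Ingrid: 21–4 for Amara.
Amara vs Noah: 19–6 for Amara.
Amara beats every other option head-to-head.

Amara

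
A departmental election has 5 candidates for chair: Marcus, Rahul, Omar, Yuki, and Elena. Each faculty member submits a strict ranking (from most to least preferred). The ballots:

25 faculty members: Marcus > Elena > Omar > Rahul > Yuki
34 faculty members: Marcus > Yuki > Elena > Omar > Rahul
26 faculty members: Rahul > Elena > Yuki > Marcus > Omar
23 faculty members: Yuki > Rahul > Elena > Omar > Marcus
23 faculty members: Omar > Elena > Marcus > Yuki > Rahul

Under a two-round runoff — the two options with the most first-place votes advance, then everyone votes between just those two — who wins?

Round 1 first-place votes: Marcus 59, Rahul 26, Omar 23, Yuki 23, Elena 0.
Marcus and Rahul advance.
Runoff: Marcus is preferred to Rahul by 82 voters; Rahul by 49.
Marcus wins the runoff.

Marcus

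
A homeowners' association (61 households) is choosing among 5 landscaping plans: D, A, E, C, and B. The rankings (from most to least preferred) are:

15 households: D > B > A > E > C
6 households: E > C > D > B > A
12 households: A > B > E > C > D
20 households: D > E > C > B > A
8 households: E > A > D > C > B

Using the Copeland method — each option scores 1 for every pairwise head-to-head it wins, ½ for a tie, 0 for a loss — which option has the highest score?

D

D: beats A, E, C, and B → score 4.
A: beats C; loses to D, E, and B → score 1.
E: beats A, C, and B; loses to D → score 3.
C: beats B; loses to D, A, and E → score 1.
B: beats A; loses to D, E, and C → score 1.
D has the best pairwise record.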